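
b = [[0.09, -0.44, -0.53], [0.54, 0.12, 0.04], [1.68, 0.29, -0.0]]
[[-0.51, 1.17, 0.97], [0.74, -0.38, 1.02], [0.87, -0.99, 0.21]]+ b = [[-0.42,0.73,0.44], [1.28,-0.26,1.06], [2.55,-0.70,0.21]]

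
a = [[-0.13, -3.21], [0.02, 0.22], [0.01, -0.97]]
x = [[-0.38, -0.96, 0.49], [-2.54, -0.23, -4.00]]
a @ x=[[8.20,0.86,12.78],[-0.57,-0.07,-0.87],[2.46,0.21,3.88]]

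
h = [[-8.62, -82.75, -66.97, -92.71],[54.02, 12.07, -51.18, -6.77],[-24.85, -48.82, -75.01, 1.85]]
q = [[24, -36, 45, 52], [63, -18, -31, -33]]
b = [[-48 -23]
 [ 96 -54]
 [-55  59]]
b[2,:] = [-55, 59]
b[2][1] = 59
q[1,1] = -18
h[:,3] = [-92.71, -6.77, 1.85]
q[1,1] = -18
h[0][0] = -8.62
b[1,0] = 96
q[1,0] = 63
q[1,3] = -33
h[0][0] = -8.62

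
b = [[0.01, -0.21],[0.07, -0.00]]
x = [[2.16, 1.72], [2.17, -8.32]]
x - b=[[2.15,1.93],[2.1,-8.32]]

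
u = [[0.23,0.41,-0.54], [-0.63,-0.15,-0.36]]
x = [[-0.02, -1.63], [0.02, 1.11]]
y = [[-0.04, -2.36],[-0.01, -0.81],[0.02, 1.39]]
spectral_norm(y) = 2.86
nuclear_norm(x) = 1.98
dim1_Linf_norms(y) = [2.36, 0.81, 1.39]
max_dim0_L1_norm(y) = 4.56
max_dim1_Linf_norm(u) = 0.63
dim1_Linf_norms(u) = [0.54, 0.63]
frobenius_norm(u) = 1.03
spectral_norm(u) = 0.74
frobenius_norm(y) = 2.86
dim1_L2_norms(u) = [0.72, 0.74]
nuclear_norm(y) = 2.86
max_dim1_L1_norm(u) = 1.18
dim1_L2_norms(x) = [1.63, 1.11]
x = u @ y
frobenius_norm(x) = 1.97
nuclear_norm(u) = 1.46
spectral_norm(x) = 1.97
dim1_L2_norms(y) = [2.36, 0.81, 1.39]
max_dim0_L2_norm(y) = 2.86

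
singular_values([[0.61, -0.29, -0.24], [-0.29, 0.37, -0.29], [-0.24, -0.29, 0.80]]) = [0.98, 0.8, 0.0]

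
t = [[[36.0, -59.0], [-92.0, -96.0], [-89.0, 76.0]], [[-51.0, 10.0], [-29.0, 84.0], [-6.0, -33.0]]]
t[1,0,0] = -51.0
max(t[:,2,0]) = -6.0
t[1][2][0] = -6.0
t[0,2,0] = -89.0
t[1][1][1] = 84.0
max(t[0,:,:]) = 76.0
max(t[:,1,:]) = 84.0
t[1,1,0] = -29.0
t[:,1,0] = [-92.0, -29.0]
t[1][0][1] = 10.0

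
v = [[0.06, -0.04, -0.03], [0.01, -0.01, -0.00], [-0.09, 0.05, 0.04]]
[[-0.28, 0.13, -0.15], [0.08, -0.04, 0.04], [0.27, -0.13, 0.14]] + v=[[-0.22, 0.09, -0.18], [0.09, -0.05, 0.04], [0.18, -0.08, 0.18]]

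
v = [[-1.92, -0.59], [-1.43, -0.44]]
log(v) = [[(-0.73+3.14j), (2.13+0j)],[(5.17+0j), (-6.08+3.14j)]]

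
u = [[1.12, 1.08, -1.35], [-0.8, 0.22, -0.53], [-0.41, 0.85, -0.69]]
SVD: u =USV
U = [[-0.91, 0.34, -0.22], [-0.10, -0.73, -0.68], [-0.39, -0.59, 0.70]]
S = [2.2, 1.29, 0.27]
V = [[-0.36, -0.61, 0.71], [0.93, -0.24, 0.27], [0.00, 0.76, 0.65]]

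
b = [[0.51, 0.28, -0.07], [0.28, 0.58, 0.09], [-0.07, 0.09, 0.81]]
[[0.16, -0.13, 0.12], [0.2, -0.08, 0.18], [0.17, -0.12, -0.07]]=b@[[0.24, -0.29, 0.06], [0.20, 0.02, 0.29], [0.21, -0.17, -0.11]]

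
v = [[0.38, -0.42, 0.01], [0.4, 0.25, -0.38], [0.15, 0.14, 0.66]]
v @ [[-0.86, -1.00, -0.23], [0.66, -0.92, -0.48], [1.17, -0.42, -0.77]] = [[-0.59, 0.00, 0.11], [-0.62, -0.47, 0.08], [0.74, -0.56, -0.61]]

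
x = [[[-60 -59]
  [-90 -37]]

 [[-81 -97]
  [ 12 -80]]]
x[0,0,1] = -59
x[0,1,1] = -37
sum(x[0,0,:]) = -119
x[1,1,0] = 12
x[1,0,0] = -81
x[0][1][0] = -90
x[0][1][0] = -90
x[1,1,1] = -80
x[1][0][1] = -97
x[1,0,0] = -81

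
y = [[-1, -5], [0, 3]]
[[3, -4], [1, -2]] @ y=[[-3, -27], [-1, -11]]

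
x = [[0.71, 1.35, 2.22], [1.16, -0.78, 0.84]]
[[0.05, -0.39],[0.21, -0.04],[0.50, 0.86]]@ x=[[-0.42, 0.37, -0.22], [0.1, 0.31, 0.43], [1.35, 0.00, 1.83]]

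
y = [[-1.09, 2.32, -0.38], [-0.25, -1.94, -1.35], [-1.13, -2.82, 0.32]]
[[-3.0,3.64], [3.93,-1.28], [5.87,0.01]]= y @[[-0.89, -1.82], [-1.75, 0.75], [-0.23, 0.21]]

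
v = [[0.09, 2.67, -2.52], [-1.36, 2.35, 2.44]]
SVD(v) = [[-1.00, -0.02], [-0.02, 1.00]] @ diag([3.672528736295004, 3.6504291091716077]) @ [[-0.02, -0.74, 0.67], [-0.37, 0.63, 0.68]]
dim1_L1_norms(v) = [5.28, 6.15]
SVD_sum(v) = [[0.06, 2.72, -2.47],[0.00, 0.06, -0.05]] + [[0.03,-0.05,-0.05], [-1.36,2.29,2.49]]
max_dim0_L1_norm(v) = 5.02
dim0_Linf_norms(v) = [1.36, 2.67, 2.52]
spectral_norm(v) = 3.67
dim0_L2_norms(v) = [1.36, 3.56, 3.51]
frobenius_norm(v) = 5.18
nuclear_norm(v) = 7.32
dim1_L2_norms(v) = [3.67, 3.65]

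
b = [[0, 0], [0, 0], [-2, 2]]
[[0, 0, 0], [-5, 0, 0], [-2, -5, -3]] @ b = [[0, 0], [0, 0], [6, -6]]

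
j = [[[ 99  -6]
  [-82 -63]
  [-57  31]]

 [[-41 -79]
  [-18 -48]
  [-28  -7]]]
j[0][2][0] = -57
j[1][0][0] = -41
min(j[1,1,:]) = -48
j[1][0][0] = -41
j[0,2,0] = -57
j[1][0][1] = -79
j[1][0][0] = -41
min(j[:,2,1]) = -7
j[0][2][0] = -57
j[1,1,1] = -48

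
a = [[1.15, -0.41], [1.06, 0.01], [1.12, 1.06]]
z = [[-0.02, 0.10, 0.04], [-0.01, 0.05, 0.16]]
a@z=[[-0.02, 0.09, -0.02], [-0.02, 0.11, 0.04], [-0.03, 0.17, 0.21]]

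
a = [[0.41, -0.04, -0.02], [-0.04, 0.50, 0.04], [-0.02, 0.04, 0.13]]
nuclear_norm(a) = 1.04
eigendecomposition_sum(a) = [[0.07, -0.17, -0.02], [-0.17, 0.45, 0.05], [-0.02, 0.05, 0.01]] + [[0.34, 0.13, -0.01], [0.13, 0.05, -0.0], [-0.01, -0.0, 0.0]] + [[0.00,-0.0,0.01],  [-0.0,0.0,-0.01],  [0.01,-0.01,0.12]]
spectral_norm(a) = 0.52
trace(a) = 1.04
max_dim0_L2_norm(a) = 0.5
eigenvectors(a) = [[0.36, -0.93, 0.06], [-0.93, -0.36, -0.10], [-0.11, 0.02, 0.99]]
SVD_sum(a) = [[0.07, -0.17, -0.02], [-0.17, 0.45, 0.05], [-0.02, 0.05, 0.01]] + [[0.34, 0.13, -0.01], [0.13, 0.05, -0.00], [-0.01, -0.00, 0.0]] + [[0.0, -0.00, 0.01],[-0.0, 0.0, -0.01],[0.01, -0.01, 0.12]]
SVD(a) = [[-0.36,-0.93,0.06], [0.93,-0.36,-0.1], [0.11,0.02,0.99]] @ diag([0.5202831296724079, 0.3948633467906155, 0.12485352353697643]) @ [[-0.36, 0.93, 0.11], [-0.93, -0.36, 0.02], [0.06, -0.1, 0.99]]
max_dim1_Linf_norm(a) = 0.5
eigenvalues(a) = [0.52, 0.39, 0.12]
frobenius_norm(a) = 0.66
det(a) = 0.03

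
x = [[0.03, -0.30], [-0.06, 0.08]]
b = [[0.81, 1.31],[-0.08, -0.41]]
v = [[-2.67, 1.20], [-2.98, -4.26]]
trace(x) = 0.11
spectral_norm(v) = 5.24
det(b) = -0.23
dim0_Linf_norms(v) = [2.98, 4.26]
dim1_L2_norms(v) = [2.93, 5.2]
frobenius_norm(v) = 5.97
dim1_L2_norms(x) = [0.3, 0.1]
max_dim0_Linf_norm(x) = 0.3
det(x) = -0.02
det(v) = 14.95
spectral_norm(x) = 0.31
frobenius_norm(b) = 1.60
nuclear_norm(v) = 8.09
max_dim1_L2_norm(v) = 5.2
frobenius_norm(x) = 0.32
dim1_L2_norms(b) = [1.54, 0.42]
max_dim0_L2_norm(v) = 4.43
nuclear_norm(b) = 1.73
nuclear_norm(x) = 0.36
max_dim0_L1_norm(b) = 1.72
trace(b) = 0.40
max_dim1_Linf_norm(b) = 1.31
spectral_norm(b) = 1.59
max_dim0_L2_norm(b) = 1.37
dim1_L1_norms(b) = [2.12, 0.49]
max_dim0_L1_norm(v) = 5.65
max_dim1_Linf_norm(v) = 4.26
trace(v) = -6.93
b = x @ v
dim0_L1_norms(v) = [5.65, 5.46]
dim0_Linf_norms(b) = [0.81, 1.31]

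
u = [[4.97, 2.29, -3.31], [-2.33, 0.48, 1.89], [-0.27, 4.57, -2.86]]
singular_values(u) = [7.69, 4.39, 0.93]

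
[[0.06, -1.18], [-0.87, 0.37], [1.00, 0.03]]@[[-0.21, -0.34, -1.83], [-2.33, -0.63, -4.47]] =[[2.74,0.72,5.16], [-0.68,0.06,-0.06], [-0.28,-0.36,-1.96]]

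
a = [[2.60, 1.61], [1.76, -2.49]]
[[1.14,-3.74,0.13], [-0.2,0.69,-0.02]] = a @ [[0.27,  -0.88,  0.03], [0.27,  -0.9,  0.03]]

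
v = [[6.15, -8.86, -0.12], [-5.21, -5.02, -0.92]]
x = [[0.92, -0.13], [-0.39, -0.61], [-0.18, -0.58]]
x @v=[[6.34, -7.5, 0.01], [0.78, 6.52, 0.61], [1.91, 4.51, 0.56]]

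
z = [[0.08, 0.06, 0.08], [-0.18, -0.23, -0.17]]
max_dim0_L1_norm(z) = 0.29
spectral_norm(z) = 0.36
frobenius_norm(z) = 0.36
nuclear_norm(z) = 0.39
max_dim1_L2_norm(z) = 0.34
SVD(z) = [[-0.35, 0.94],  [0.94, 0.35]] @ diag([0.3600427554988585, 0.03113220539552609]) @ [[-0.55, -0.66, -0.52], [0.41, -0.75, 0.52]]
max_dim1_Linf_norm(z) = 0.23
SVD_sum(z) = [[0.07, 0.08, 0.06], [-0.18, -0.22, -0.18]] + [[0.01,-0.02,0.02], [0.0,-0.01,0.01]]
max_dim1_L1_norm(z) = 0.58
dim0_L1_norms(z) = [0.26, 0.29, 0.25]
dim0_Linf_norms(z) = [0.18, 0.23, 0.17]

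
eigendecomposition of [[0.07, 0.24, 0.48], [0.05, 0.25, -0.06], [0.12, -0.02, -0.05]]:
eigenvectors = [[0.85, -0.88, 0.83], [-0.14, -0.4, -0.37], [-0.51, -0.26, 0.42]]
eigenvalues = [-0.26, 0.32, 0.21]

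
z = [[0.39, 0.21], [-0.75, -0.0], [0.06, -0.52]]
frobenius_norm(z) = 1.02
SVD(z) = [[-0.49,-0.29], [0.87,-0.17], [0.01,0.94]] @ diag([0.8511580037725763, 0.5551847013507155]) @ [[-0.99, -0.12],[0.12, -0.99]]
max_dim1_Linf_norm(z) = 0.75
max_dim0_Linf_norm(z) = 0.75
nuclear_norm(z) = 1.41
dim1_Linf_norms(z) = [0.39, 0.75, 0.52]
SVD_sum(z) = [[0.41, 0.05], [-0.74, -0.09], [-0.00, -0.00]] + [[-0.02, 0.16], [-0.01, 0.09], [0.06, -0.52]]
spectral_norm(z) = 0.85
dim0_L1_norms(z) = [1.2, 0.73]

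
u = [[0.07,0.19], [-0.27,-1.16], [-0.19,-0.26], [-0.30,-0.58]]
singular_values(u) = [1.4, 0.18]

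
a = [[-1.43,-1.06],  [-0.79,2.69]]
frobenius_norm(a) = 3.32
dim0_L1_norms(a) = [2.22, 3.75]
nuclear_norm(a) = 4.52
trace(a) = 1.26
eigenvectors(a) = [[-0.98, 0.24], [-0.18, -0.97]]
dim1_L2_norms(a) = [1.78, 2.8]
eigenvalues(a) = [-1.62, 2.88]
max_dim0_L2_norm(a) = 2.89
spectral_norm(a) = 2.90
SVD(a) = [[-0.31, 0.95], [0.95, 0.31]] @ diag([2.902448311571453, 1.6138444158765808]) @ [[-0.11, 0.99], [-0.99, -0.11]]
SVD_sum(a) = [[0.10, -0.90], [-0.29, 2.74]] + [[-1.53, -0.16],[-0.50, -0.05]]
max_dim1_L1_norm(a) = 3.48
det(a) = -4.68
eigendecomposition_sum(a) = [[-1.55, -0.38], [-0.28, -0.07]] + [[0.12,-0.68], [-0.51,2.76]]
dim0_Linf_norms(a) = [1.43, 2.69]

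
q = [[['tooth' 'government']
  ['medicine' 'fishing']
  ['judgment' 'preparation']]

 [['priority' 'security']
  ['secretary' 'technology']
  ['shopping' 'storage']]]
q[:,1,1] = ['fishing', 'technology']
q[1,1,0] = 'secretary'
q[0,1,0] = 'medicine'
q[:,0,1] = ['government', 'security']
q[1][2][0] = 'shopping'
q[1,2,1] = 'storage'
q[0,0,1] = 'government'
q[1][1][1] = 'technology'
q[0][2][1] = 'preparation'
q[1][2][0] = 'shopping'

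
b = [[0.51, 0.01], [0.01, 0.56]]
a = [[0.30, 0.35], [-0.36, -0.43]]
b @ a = [[0.15, 0.17], [-0.20, -0.24]]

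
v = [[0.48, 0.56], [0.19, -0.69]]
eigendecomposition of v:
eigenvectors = [[0.99, -0.41], [0.15, 0.91]]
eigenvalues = [0.56, -0.77]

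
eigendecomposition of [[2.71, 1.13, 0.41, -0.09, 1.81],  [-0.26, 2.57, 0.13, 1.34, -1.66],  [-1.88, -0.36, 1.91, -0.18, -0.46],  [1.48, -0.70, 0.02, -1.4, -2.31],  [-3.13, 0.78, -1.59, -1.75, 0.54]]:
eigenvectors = [[-0.11+0.00j, (-0.02-0.47j), -0.02+0.47j, (0.35+0.17j), 0.35-0.17j], [-0.10+0.00j, (0.22+0.42j), (0.22-0.42j), 0.21+0.42j, 0.21-0.42j], [(0.02+0j), (0.26+0.05j), (0.26-0.05j), (-0.77+0j), (-0.77-0j)], [0.89+0.00j, -0.42+0.08j, -0.42-0.08j, 0.07+0.05j, 0.07-0.05j], [(0.42+0j), 0.55+0.00j, (0.55-0j), 0.04-0.14j, 0.04+0.14j]]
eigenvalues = [(-2.6+0j), (1.56+2.9j), (1.56-2.9j), (2.9+0.54j), (2.9-0.54j)]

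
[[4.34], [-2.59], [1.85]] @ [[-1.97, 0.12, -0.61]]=[[-8.55,  0.52,  -2.65], [5.1,  -0.31,  1.58], [-3.64,  0.22,  -1.13]]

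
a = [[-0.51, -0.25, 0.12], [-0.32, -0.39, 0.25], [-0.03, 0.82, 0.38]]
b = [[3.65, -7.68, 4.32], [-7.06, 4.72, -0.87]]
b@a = [[0.47, 5.63, 0.16], [2.12, -0.79, 0.0]]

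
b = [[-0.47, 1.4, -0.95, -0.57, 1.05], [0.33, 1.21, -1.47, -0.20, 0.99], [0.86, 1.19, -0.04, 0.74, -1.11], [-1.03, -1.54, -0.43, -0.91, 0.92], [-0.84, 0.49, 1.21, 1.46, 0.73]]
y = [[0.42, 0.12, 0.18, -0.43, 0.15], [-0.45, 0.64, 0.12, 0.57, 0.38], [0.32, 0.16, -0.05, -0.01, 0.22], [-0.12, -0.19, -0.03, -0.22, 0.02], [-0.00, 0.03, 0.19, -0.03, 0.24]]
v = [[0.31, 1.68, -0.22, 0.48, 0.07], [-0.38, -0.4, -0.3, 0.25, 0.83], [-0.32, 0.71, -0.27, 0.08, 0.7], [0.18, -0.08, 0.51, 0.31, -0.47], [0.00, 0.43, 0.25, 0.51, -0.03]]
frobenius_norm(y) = 1.38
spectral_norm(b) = 3.05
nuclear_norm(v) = 4.44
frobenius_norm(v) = 2.58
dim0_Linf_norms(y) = [0.45, 0.64, 0.19, 0.57, 0.38]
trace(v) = -0.08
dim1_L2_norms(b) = [2.12, 2.18, 1.98, 2.3, 2.25]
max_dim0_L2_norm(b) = 2.73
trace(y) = 1.03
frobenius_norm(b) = 4.85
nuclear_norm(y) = 2.48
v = y @ b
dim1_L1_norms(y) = [1.3, 2.16, 0.76, 0.58, 0.49]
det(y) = 0.01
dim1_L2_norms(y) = [0.66, 1.05, 0.42, 0.32, 0.31]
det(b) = -3.51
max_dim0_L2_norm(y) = 0.75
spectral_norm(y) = 1.11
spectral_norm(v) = 2.02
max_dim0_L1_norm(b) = 5.83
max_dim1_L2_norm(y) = 1.05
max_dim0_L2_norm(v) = 1.92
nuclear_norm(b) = 9.14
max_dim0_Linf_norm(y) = 0.64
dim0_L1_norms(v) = [1.19, 3.3, 1.55, 1.63, 2.1]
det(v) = -0.02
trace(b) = 0.52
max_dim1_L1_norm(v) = 2.76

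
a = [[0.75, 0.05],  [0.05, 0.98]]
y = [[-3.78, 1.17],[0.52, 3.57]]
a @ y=[[-2.81, 1.06], [0.32, 3.56]]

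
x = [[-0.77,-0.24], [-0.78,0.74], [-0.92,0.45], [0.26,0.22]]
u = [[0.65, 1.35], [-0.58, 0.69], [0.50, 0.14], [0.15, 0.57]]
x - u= [[-1.42, -1.59], [-0.20, 0.05], [-1.42, 0.31], [0.11, -0.35]]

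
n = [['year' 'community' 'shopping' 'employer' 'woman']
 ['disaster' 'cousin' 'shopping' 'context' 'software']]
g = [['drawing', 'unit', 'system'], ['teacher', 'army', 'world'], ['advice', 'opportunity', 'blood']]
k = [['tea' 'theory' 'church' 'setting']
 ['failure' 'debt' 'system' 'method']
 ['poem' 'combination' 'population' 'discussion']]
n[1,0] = 'disaster'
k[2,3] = 'discussion'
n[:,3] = ['employer', 'context']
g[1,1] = 'army'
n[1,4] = 'software'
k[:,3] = ['setting', 'method', 'discussion']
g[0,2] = 'system'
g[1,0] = 'teacher'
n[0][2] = 'shopping'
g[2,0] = 'advice'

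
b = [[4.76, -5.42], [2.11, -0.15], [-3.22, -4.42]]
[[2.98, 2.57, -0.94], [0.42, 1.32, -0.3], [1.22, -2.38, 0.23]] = b@ [[0.17,  0.63,  -0.14],[-0.4,  0.08,  0.05]]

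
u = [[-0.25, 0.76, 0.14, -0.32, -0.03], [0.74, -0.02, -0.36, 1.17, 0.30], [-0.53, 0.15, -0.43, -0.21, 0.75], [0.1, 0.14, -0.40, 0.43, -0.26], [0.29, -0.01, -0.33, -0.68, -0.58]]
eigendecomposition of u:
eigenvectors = [[0.60+0.00j,  (-0.06-0.35j),  -0.06+0.35j,  (0.37+0j),  (-0.7+0j)], [-0.58+0.00j,  (0.25+0.2j),  0.25-0.20j,  (0.8+0j),  -0.48+0.00j], [0.46+0.00j,  (0.7+0j),  0.70-0.00j,  -0.16+0.00j,  -0.08+0.00j], [(0.19+0j),  0.07+0.16j,  0.07-0.16j,  (0.43+0j),  (0.34+0j)], [0.24+0.00j,  -0.26+0.43j,  -0.26-0.43j,  -0.09+0.00j,  -0.40+0.00j]]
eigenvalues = [(-1+0j), (-0.63+0.72j), (-0.63-0.72j), (0.98+0j), (0.43+0j)]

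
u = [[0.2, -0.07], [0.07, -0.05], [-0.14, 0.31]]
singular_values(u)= [0.38, 0.14]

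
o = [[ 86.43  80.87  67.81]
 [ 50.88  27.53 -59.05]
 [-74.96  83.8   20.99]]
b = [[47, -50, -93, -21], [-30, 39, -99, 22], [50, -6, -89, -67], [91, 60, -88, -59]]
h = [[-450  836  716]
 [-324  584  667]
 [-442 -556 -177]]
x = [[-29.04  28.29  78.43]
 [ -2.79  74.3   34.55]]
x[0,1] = 28.29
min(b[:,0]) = -30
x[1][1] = 74.3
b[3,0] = 91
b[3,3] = -59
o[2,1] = 83.8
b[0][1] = -50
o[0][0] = 86.43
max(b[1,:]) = 39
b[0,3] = -21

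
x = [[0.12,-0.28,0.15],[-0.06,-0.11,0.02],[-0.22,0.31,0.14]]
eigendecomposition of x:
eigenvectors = [[(-0.04+0.56j), (-0.04-0.56j), -0.72+0.00j],[(-0.09-0.06j), (-0.09+0.06j), -0.68+0.00j],[-0.82+0.00j, (-0.82-0j), 0.16+0.00j]]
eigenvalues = [(0.16+0.17j), (0.16-0.17j), (-0.18+0j)]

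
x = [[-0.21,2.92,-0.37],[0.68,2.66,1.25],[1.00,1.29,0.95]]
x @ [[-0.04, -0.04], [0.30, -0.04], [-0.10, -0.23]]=[[0.92, -0.02], [0.65, -0.42], [0.25, -0.31]]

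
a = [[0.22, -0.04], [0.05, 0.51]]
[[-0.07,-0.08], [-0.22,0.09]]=a@[[-0.37, -0.32], [-0.40, 0.21]]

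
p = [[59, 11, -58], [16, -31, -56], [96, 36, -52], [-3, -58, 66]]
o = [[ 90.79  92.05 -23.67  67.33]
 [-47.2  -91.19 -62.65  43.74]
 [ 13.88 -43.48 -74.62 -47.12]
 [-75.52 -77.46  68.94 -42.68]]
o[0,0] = 90.79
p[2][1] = 36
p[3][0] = -3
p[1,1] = -31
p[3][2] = 66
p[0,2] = -58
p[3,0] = -3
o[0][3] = 67.33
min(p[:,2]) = -58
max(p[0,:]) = 59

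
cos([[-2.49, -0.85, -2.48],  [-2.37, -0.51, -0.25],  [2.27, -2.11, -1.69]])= [[-0.18, -1.44, -3.57], [-3.23, 2.22, -0.64], [3.00, -2.71, 1.04]]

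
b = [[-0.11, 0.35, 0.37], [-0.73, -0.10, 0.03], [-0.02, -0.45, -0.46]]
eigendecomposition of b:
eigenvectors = [[0.20-0.45j,0.20+0.45j,0.12+0.00j], [(0.66+0j),(0.66-0j),(-0.71+0j)], [(-0.12+0.55j),-0.12-0.55j,(0.7+0j)]]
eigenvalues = [(-0.33+0.52j), (-0.33-0.52j), (-0.01+0j)]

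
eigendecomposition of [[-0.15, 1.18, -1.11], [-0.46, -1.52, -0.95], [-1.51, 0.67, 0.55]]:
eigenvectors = [[(-0.6+0j),  (0.14+0.58j),  0.14-0.58j], [(-0.15+0j),  -0.64+0.00j,  (-0.64-0j)], [(0.78+0j),  (0.05+0.48j),  0.05-0.48j]]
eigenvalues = [(1.58+0j), (-1.35+1.13j), (-1.35-1.13j)]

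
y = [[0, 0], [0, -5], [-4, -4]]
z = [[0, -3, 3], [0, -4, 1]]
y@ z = [[0, 0, 0], [0, 20, -5], [0, 28, -16]]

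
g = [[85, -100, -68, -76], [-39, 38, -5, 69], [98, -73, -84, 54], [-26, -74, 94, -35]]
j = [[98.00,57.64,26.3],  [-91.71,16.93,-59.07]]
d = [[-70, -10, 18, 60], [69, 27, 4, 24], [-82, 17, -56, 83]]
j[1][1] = 16.93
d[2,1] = 17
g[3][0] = -26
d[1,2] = 4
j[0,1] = 57.64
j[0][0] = 98.0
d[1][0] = 69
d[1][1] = 27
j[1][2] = -59.07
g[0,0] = 85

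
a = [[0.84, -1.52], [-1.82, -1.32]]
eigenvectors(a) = [[0.86,0.44],[-0.51,0.90]]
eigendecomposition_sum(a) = [[1.35, -0.67], [-0.8, 0.40]] + [[-0.51, -0.85], [-1.02, -1.72]]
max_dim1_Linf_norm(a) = 1.82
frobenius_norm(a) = 2.84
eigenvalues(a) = [1.74, -2.22]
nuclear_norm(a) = 3.98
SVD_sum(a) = [[-0.35, -0.35], [-1.56, -1.58]] + [[1.19, -1.17], [-0.26, 0.26]]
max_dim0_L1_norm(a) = 2.84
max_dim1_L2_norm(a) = 2.25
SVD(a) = [[0.22, 0.98], [0.98, -0.22]] @ diag([2.2718130381348414, 1.7057741702114446]) @ [[-0.70, -0.71], [0.71, -0.7]]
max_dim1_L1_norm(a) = 3.14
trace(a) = -0.48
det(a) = -3.88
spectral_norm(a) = 2.27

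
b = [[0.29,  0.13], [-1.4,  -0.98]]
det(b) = -0.102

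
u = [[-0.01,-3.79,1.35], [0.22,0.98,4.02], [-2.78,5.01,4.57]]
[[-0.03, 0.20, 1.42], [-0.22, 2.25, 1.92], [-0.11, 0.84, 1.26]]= u @ [[-0.06, 0.72, 0.06], [-0.01, 0.12, -0.19], [-0.05, 0.49, 0.52]]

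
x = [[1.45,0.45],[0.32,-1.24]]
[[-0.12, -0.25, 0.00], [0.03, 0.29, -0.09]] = x @ [[-0.07, -0.09, -0.02], [-0.04, -0.26, 0.07]]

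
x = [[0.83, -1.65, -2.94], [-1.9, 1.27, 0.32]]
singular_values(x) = [3.79, 1.73]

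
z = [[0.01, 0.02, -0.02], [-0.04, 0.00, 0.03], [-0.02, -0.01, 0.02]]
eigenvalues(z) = [(0.02+0.03j), (0.02-0.03j), (-0+0j)]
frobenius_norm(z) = 0.07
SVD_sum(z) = [[0.02, 0.01, -0.02], [-0.04, -0.01, 0.03], [-0.02, -0.01, 0.02]] + [[-0.01, 0.02, -0.00], [-0.00, 0.01, -0.0], [0.00, -0.00, 0.00]] + [[-0.00, -0.00, -0.00],  [0.0, 0.00, 0.00],  [-0.0, -0.00, -0.0]]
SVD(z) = [[-0.39, -0.82, 0.41], [0.78, -0.53, -0.31], [0.48, 0.20, 0.86]] @ diag([0.06210218016794063, 0.02104123477086265, 0.0007652827621754527]) @ [[-0.72,-0.20,0.66], [0.44,-0.88,0.21], [-0.54,-0.44,-0.72]]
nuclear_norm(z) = 0.08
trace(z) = 0.03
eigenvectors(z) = [[(-0.07-0.39j), (-0.07+0.39j), 0.55+0.00j],[0.83+0.00j, 0.83-0.00j, (0.42+0j)],[0.33+0.20j, 0.33-0.20j, (0.72+0j)]]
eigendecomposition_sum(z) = [[0.01+0.01j,  (0.01-0j),  -0.01-0.01j], [(-0.02+0.01j),  -0.00+0.02j,  (0.02-0.02j)], [(-0.01-0j),  -0.01+0.01j,  (0.01-0j)]] + [[0.01-0.01j, (0.01+0j), -0.01+0.01j], [-0.02-0.01j, -0.00-0.02j, 0.02+0.02j], [(-0.01+0j), (-0.01-0.01j), 0.01+0.00j]] + [[-0.00-0.00j, 0j, -0.00+0.00j], [(-0-0j), 0.00+0.00j, (-0+0j)], [-0.00-0.00j, 0j, (-0+0j)]]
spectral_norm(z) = 0.06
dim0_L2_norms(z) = [0.05, 0.02, 0.04]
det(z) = -0.00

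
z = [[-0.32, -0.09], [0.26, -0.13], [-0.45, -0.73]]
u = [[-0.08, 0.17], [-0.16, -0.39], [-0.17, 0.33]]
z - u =[[-0.24,-0.26], [0.42,0.26], [-0.28,-1.06]]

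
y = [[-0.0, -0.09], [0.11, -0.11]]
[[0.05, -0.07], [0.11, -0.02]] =y @[[0.38, 0.65],[-0.58, 0.8]]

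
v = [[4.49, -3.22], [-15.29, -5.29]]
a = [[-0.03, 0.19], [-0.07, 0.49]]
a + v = [[4.46,-3.03], [-15.36,-4.8]]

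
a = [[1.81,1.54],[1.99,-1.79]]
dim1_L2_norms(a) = [2.38, 2.68]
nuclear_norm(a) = 5.04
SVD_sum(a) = [[1.04, -0.41], [2.33, -0.92]] + [[0.77, 1.95], [-0.34, -0.87]]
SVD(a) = [[-0.41, -0.91], [-0.91, 0.41]] @ diag([2.7461792720842997, 2.2957350469020907]) @ [[-0.93, 0.37], [-0.37, -0.93]]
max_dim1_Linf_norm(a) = 1.99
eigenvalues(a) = [2.52, -2.5]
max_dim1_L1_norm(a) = 3.78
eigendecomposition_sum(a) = [[2.16, 0.77], [1.0, 0.36]] + [[-0.35, 0.77],[0.99, -2.15]]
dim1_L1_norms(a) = [3.35, 3.78]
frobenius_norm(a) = 3.58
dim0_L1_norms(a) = [3.8, 3.33]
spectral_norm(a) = 2.75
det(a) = -6.30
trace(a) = 0.02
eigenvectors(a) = [[0.91, -0.34],[0.42, 0.94]]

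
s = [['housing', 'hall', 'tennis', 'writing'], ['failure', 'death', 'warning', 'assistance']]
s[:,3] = ['writing', 'assistance']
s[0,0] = 'housing'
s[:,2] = ['tennis', 'warning']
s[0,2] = 'tennis'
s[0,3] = 'writing'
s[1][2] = 'warning'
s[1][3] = 'assistance'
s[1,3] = 'assistance'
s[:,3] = ['writing', 'assistance']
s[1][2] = 'warning'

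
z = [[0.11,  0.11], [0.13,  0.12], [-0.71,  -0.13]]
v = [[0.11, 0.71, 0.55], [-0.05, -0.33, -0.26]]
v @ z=[[-0.29,0.03],  [0.14,-0.01]]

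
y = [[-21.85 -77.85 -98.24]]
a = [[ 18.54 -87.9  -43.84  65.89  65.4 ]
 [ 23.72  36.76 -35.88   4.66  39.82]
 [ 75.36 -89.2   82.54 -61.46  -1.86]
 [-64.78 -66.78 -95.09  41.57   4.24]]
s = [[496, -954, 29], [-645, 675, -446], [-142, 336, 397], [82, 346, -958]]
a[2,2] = 82.54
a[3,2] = -95.09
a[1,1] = 36.76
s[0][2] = 29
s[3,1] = 346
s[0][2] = 29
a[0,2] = -43.84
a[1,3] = 4.66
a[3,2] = -95.09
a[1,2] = -35.88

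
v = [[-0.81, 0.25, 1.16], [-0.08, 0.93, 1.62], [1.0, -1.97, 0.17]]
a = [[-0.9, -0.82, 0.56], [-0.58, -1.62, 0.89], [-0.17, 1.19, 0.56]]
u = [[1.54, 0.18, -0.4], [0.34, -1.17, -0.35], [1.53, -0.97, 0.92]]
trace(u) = 1.29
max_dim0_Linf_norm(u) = 1.54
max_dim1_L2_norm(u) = 2.03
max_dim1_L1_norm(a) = 3.09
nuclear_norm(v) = 5.07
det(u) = -2.92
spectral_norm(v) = 2.64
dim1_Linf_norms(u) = [1.54, 1.17, 1.53]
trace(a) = -1.96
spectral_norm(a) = 2.41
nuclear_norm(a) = 3.96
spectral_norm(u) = 2.40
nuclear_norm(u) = 4.63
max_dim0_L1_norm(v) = 3.15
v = a @ u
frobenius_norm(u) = 2.88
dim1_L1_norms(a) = [2.28, 3.09, 1.92]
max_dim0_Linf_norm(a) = 1.62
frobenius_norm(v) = 3.24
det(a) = 1.09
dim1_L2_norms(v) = [1.44, 1.87, 2.22]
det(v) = -3.20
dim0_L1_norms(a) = [1.65, 3.63, 2.01]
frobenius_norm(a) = 2.70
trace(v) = 0.29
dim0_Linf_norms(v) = [1.0, 1.97, 1.62]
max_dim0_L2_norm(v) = 2.19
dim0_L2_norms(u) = [2.2, 1.53, 1.06]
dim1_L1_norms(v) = [2.22, 2.63, 3.14]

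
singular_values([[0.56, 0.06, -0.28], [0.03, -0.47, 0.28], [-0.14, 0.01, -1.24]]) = [1.31, 0.58, 0.45]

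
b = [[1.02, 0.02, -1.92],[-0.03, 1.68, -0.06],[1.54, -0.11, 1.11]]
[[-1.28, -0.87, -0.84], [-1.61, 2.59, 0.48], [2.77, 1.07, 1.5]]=b @ [[0.91, 0.34, 0.49], [-0.90, 1.57, 0.32], [1.14, 0.65, 0.7]]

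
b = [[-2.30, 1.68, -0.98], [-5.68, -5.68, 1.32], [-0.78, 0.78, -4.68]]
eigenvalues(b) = [(-4.08+2.19j), (-4.08-2.19j), (-4.5+0j)]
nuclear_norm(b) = 15.60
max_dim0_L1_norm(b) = 8.76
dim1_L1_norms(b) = [4.96, 12.68, 6.24]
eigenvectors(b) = [[-0.18-0.39j, (-0.18+0.39j), 0.14+0.00j], [0.82+0.00j, 0.82-0.00j, 0.35+0.00j], [0.22-0.30j, 0.22+0.30j, (0.92+0j)]]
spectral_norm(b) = 8.19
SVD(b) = [[-0.02,0.42,-0.91], [-0.99,0.11,0.08], [0.14,0.90,0.42]] @ diag([8.194941250422447, 5.095509996798616, 2.310392991386945]) @ [[0.68, 0.7, -0.23], [-0.46, 0.15, -0.88], [0.57, -0.7, -0.42]]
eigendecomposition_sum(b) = [[(-1.52+2.87j), 0.63+1.63j, -0.01-1.06j],[(-3.77-5j), (-3.37-0.23j), (1.87+0.85j)],[-2.81+0.03j, -0.98+1.15j, 0.81-0.45j]] + [[-1.52-2.87j, 0.63-1.63j, -0.01+1.06j], [-3.77+5.00j, (-3.37+0.23j), 1.87-0.85j], [-2.81-0.03j, (-0.98-1.15j), 0.81+0.45j]] + [[0.74-0.00j, 0.42-0.00j, -0.96+0.00j], [1.86-0.00j, (1.05-0j), -2.41+0.00j], [(4.85-0j), 2.74-0.00j, -6.29+0.00j]]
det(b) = -96.48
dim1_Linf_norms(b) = [2.3, 5.68, 4.68]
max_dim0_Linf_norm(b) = 5.68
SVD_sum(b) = [[-0.11, -0.11, 0.04], [-5.51, -5.64, 1.90], [0.75, 0.77, -0.26]] + [[-0.99, 0.32, -1.90], [-0.27, 0.09, -0.51], [-2.09, 0.69, -4.02]] + [[-1.2,1.47,0.88], [0.10,-0.12,-0.07], [0.55,-0.68,-0.4]]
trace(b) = -12.66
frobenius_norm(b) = 9.92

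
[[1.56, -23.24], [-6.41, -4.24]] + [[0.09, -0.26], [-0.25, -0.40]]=[[1.65, -23.50], [-6.66, -4.64]]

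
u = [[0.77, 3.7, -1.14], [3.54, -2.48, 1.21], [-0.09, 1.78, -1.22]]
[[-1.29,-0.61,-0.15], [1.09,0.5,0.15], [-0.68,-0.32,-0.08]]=u @ [[0.05, 0.02, 0.01], [-0.34, -0.16, -0.04], [0.06, 0.03, 0.01]]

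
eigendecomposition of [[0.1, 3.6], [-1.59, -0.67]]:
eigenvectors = [[0.83+0.00j, 0.83-0.00j],  [-0.09+0.55j, -0.09-0.55j]]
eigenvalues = [(-0.29+2.36j), (-0.29-2.36j)]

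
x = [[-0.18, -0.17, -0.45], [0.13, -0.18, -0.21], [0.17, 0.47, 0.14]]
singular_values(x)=[0.7, 0.31, 0.21]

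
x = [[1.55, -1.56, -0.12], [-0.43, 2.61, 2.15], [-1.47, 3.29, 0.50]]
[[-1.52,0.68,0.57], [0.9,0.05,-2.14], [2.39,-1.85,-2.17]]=x @ [[-0.40, -0.38, -0.54],[0.61, -0.89, -0.90],[-0.4, 1.03, -0.01]]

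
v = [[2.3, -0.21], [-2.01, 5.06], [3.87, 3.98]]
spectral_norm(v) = 6.54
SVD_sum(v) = [[0.09, 0.36], [1.10, 4.26], [1.2, 4.67]] + [[2.21,-0.57],[-3.11,0.8],[2.67,-0.69]]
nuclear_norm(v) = 11.34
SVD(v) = [[-0.06, 0.47], [-0.67, -0.67], [-0.74, 0.57]] @ diag([6.535547537538937, 4.804343699671031]) @ [[-0.25, -0.97], [0.97, -0.25]]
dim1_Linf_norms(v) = [2.3, 5.06, 3.98]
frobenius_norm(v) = 8.11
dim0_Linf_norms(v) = [3.87, 5.06]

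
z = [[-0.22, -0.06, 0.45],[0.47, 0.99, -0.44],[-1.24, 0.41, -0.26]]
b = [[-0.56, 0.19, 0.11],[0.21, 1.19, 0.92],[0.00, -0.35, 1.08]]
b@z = [[0.08, 0.27, -0.36],  [-0.63, 1.54, -0.67],  [-1.5, 0.1, -0.13]]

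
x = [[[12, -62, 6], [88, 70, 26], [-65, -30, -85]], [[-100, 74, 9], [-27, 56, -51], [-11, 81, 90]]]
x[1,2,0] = -11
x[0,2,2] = -85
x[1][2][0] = -11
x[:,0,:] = [[12, -62, 6], [-100, 74, 9]]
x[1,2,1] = 81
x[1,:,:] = [[-100, 74, 9], [-27, 56, -51], [-11, 81, 90]]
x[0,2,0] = -65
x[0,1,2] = 26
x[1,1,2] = -51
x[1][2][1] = 81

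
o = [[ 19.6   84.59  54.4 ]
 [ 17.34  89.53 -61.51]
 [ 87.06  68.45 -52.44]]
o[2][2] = -52.44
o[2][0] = 87.06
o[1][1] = 89.53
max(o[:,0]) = 87.06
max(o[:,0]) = 87.06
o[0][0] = 19.6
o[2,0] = 87.06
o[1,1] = 89.53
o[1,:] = [17.34, 89.53, -61.51]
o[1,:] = [17.34, 89.53, -61.51]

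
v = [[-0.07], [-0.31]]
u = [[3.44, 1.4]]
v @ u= [[-0.24,-0.10], [-1.07,-0.43]]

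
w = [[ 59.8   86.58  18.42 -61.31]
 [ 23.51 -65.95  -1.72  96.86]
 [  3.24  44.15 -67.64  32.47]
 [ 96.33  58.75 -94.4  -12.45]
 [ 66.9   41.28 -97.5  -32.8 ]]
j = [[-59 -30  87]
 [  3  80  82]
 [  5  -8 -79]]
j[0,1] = -30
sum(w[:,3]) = 22.769999999999996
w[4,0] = 66.9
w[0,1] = 86.58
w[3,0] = 96.33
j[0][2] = 87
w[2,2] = -67.64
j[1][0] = 3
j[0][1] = -30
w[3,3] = -12.45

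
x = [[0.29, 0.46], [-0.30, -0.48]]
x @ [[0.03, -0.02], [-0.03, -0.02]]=[[-0.01, -0.02], [0.01, 0.02]]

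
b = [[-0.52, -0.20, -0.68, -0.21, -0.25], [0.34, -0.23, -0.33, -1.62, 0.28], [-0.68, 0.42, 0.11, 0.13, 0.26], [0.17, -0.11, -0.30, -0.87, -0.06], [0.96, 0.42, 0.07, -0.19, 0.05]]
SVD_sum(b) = [[0.06,-0.03,-0.05,-0.18,0.01], [0.53,-0.22,-0.41,-1.55,0.12], [-0.12,0.05,0.09,0.36,-0.03], [0.29,-0.12,-0.22,-0.84,0.07], [0.13,-0.05,-0.1,-0.37,0.03]] + [[-0.71,-0.20,-0.31,-0.14,-0.05],  [-0.13,-0.04,-0.05,-0.02,-0.01],  [-0.36,-0.1,-0.16,-0.07,-0.03],  [-0.13,-0.04,-0.06,-0.02,-0.01],  [0.82,0.23,0.36,0.16,0.06]] + [[0.11, -0.17, -0.14, 0.09, -0.18], [-0.07, 0.11, 0.09, -0.05, 0.12], [-0.21, 0.34, 0.27, -0.17, 0.35], [0.02, -0.03, -0.02, 0.01, -0.03], [-0.01, 0.01, 0.01, -0.0, 0.01]] + [[0.01,  0.21,  -0.17,  0.02,  -0.05], [-0.01,  -0.08,  0.06,  -0.01,  0.02], [0.01,  0.13,  -0.11,  0.01,  -0.03], [0.0,  0.05,  -0.04,  0.00,  -0.01], [0.02,  0.23,  -0.19,  0.02,  -0.06]] + [[0.00,-0.01,-0.01,0.01,0.02], [0.01,-0.01,-0.02,0.01,0.03], [-0.00,0.00,0.00,-0.00,-0.01], [-0.01,0.02,0.04,-0.02,-0.07], [0.0,-0.00,-0.01,0.0,0.01]]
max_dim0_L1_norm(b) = 3.02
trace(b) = -1.46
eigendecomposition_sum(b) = [[0.01+0.14j,(-0.12+0.09j),-0.11-0.06j,(0.09-0.19j),(-0.11+0.09j)], [(0.08-0j),0.05+0.07j,(-0.04+0.06j),(-0.11-0.06j),0.05+0.06j], [(-0.03-0.23j),(0.18-0.16j),(0.19+0.09j),(-0.13+0.33j),(0.16-0.16j)], [0.01+0.07j,-0.05+0.05j,(-0.06-0.02j),(0.03-0.1j),-0.05+0.05j], [0.21+0.07j,(0.06+0.22j),-0.15+0.13j,(-0.23-0.24j),(0.07+0.21j)]] + [[0.01-0.14j, (-0.12-0.09j), -0.11+0.06j, (0.09+0.19j), -0.11-0.09j], [(0.08+0j), 0.05-0.07j, -0.04-0.06j, -0.11+0.06j, (0.05-0.06j)], [(-0.03+0.23j), 0.18+0.16j, (0.19-0.09j), (-0.13-0.33j), (0.16+0.16j)], [0.01-0.07j, -0.05-0.05j, (-0.06+0.02j), (0.03+0.1j), -0.05-0.05j], [0.21-0.07j, (0.06-0.22j), (-0.15-0.13j), -0.23+0.24j, (0.07-0.21j)]] + [[(-0.26-0.23j), 0.04+0.05j, (-0.25+0.01j), (-0.31+0.56j), -0.03-0.05j], [0.14-0.62j, (-0.05+0.12j), (-0.24-0.4j), -1.17+0.01j, 0.05-0.09j], [-0.29-0.03j, (0.06+0.01j), -0.17+0.14j, (0.08+0.54j), (-0.04-0.02j)], [(0.06-0.21j), -0.02+0.04j, -0.08-0.14j, -0.41-0.02j, 0.02-0.03j], [(0.19+0.5j), (-0.02-0.11j), (0.36+0.17j), (0.82-0.55j), 0.08j]] + [[(-0.26+0.23j), 0.04-0.05j, (-0.25-0.01j), (-0.31-0.56j), (-0.03+0.05j)], [0.14+0.62j, (-0.05-0.12j), -0.24+0.40j, (-1.17-0.01j), (0.05+0.09j)], [-0.29+0.03j, 0.06-0.01j, (-0.17-0.14j), (0.08-0.54j), (-0.04+0.02j)], [(0.06+0.21j), -0.02-0.04j, -0.08+0.14j, -0.41+0.02j, (0.02+0.03j)], [(0.19-0.5j), (-0.02+0.11j), 0.36-0.17j, 0.82+0.55j, -0.08j]] + [[-0.03+0.00j, (-0.06+0j), (0.06-0j), (0.22-0j), 0.02+0.00j], [(-0.11+0j), -0.23+0.00j, (0.23-0j), 0.95-0.00j, 0.07+0.00j], [(-0.03+0j), -0.06+0.00j, (0.06-0j), 0.23-0.00j, (0.02+0j)], [0.01-0.00j, 0.03-0.00j, -0.03+0.00j, (-0.12+0j), -0.01-0.00j], [0.16-0.00j, 0.34-0.00j, -0.34+0.00j, -1.37+0.00j, -0.10-0.00j]]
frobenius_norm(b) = 2.57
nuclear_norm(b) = 4.65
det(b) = -0.10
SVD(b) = [[0.1, -0.61, 0.44, 0.59, -0.27], [0.84, -0.11, -0.28, -0.22, -0.39], [-0.19, -0.31, -0.85, 0.38, 0.07], [0.46, -0.11, 0.07, 0.15, 0.87], [0.20, 0.71, -0.02, 0.66, -0.13]] @ diag([2.0293438213434887, 1.3236209058864215, 0.7292795905018555, 0.46344252255676044, 0.10565821993148693]) @ [[0.31, -0.13, -0.24, -0.91, 0.07], [0.87, 0.25, 0.38, 0.17, 0.06], [0.34, -0.54, -0.44, 0.27, -0.57], [0.05, 0.76, -0.62, 0.06, -0.19], [-0.16, 0.22, 0.47, -0.27, -0.79]]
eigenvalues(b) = [(0.36+0.4j), (0.36-0.4j), (-0.87+0.08j), (-0.87-0.08j), (-0.43+0j)]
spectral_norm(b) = 2.03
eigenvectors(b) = [[(0.38+0.03j), 0.38-0.03j, -0.17+0.31j, -0.17-0.31j, (-0.13+0j)], [0.03-0.22j, (0.03+0.22j), (-0.65+0j), -0.65-0.00j, -0.56+0.00j], [-0.64+0.00j, (-0.64-0j), 0.04+0.30j, (0.04-0.3j), (-0.14+0j)], [0.19-0.01j, 0.19+0.01j, -0.23-0.01j, (-0.23+0.01j), (0.07+0j)], [(0.26-0.54j), 0.26+0.54j, 0.46-0.31j, 0.46+0.31j, 0.80+0.00j]]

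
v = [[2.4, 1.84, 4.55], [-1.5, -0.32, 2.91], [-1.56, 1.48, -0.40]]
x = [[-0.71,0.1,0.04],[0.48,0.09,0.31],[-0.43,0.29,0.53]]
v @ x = [[-2.78, 1.73, 3.08], [-0.34, 0.67, 1.38], [1.99, -0.14, 0.18]]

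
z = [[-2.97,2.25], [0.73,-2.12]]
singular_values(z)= [4.21, 1.11]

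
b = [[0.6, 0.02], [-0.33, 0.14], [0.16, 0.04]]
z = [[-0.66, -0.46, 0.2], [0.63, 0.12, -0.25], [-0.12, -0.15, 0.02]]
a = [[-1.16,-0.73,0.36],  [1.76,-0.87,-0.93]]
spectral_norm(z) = 1.07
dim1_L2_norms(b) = [0.6, 0.36, 0.16]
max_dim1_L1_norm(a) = 3.56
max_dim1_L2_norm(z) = 0.83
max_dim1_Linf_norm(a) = 1.76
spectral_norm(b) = 0.70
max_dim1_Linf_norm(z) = 0.66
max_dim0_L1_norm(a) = 2.92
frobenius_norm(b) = 0.72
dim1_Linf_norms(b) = [0.6, 0.33, 0.16]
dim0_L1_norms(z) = [1.41, 0.73, 0.47]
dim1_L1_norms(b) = [0.62, 0.47, 0.2]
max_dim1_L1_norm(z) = 1.32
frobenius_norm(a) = 2.59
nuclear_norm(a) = 3.44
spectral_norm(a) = 2.36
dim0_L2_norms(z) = [0.92, 0.5, 0.32]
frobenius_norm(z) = 1.09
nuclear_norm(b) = 0.85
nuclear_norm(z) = 1.31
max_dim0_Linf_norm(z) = 0.66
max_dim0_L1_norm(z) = 1.41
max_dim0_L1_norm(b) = 1.09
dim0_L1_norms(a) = [2.92, 1.6, 1.29]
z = b @ a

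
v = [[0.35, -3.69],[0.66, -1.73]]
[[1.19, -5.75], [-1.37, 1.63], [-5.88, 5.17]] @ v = [[-3.38, 5.56], [0.6, 2.24], [1.35, 12.75]]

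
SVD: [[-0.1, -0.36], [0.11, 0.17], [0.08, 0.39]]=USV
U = [[-0.65, -0.01], [0.33, -0.90], [0.69, 0.43]]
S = [0.58, 0.07]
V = [[0.27, 0.96], [-0.96, 0.27]]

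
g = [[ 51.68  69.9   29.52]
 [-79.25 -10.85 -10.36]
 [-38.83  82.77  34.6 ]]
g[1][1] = -10.85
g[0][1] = 69.9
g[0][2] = 29.52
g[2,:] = [-38.83, 82.77, 34.6]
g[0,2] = 29.52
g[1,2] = -10.36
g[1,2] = -10.36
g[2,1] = 82.77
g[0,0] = 51.68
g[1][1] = -10.85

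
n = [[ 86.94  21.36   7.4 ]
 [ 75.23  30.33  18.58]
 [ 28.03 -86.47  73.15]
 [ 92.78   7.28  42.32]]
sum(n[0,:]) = 115.7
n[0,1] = 21.36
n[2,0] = 28.03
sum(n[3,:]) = 142.38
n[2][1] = -86.47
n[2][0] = 28.03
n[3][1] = 7.28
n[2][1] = -86.47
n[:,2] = [7.4, 18.58, 73.15, 42.32]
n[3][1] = 7.28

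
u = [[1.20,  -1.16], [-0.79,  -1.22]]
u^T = [[1.20, -0.79], [-1.16, -1.22]]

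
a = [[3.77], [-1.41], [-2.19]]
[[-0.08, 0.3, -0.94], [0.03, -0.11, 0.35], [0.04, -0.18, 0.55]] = a @ [[-0.02, 0.08, -0.25]]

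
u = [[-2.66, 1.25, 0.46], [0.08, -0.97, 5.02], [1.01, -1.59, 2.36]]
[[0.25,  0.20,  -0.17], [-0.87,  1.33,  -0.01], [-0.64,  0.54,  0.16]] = u@[[-0.04, 0.01, -0.01], [0.17, 0.08, -0.15], [-0.14, 0.28, -0.03]]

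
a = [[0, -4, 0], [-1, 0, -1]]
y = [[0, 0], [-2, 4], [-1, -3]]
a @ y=[[8, -16], [1, 3]]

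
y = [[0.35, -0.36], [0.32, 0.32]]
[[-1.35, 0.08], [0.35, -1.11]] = y @ [[-1.35, -1.64], [2.45, -1.83]]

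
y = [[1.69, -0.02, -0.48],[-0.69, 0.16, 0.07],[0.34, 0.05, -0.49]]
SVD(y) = [[-0.9, 0.08, -0.42],[0.35, -0.42, -0.84],[-0.24, -0.9, 0.35]] @ diag([1.942029666362871, 0.4093391054667006, 0.11252675993841042]) @ [[-0.95, 0.03, 0.30], [0.28, -0.28, 0.92], [-0.11, -0.96, -0.26]]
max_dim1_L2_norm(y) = 1.76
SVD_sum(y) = [[1.68, -0.06, -0.52], [-0.65, 0.02, 0.2], [0.45, -0.02, -0.14]] + [[0.01, -0.01, 0.03], [-0.05, 0.05, -0.16], [-0.10, 0.1, -0.34]] + [[0.01, 0.05, 0.01], [0.01, 0.09, 0.02], [-0.00, -0.04, -0.01]]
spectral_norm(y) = 1.94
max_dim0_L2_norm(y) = 1.86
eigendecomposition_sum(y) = [[1.67, -0.04, -0.38], [-0.77, 0.02, 0.18], [0.25, -0.01, -0.06]] + [[0.02, 0.01, -0.10], [0.01, 0.01, -0.07], [0.08, 0.04, -0.43]] + [[0.00, 0.01, -0.00], [0.07, 0.14, -0.04], [0.01, 0.01, -0.0]]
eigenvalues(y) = [1.63, -0.4, 0.14]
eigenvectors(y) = [[-0.90, -0.22, 0.04], [0.42, -0.15, 0.99], [-0.13, -0.96, 0.1]]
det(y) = -0.09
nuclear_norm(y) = 2.46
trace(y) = 1.36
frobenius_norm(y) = 1.99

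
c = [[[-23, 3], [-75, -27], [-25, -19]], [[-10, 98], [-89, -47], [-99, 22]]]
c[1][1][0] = -89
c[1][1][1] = -47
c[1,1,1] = -47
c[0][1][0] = -75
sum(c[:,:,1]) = 30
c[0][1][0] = -75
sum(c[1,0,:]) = 88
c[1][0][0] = -10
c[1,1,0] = -89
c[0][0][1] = 3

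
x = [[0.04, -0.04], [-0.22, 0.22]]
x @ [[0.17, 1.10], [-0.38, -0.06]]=[[0.02, 0.05],[-0.12, -0.26]]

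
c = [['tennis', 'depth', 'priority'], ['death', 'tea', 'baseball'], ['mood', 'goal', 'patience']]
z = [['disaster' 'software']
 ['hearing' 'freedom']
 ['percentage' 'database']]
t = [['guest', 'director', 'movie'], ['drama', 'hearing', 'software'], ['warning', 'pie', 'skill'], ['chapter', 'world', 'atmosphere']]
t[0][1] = 'director'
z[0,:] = ['disaster', 'software']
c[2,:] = ['mood', 'goal', 'patience']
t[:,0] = ['guest', 'drama', 'warning', 'chapter']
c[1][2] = 'baseball'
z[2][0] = 'percentage'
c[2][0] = 'mood'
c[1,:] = ['death', 'tea', 'baseball']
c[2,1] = 'goal'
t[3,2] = 'atmosphere'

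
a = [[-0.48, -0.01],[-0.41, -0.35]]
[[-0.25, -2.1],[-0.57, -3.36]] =a @ [[0.49, 4.28],[1.05, 4.59]]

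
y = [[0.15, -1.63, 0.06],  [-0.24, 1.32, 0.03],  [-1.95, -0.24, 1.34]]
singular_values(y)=[2.38, 2.11, 0.0]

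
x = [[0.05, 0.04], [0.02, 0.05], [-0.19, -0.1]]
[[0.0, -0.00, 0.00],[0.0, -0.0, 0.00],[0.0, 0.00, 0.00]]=x@[[0.0,  -0.00,  0.00], [0.0,  -0.01,  0.0]]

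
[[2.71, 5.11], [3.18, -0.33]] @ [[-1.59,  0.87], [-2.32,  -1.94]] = [[-16.16,-7.56], [-4.29,3.41]]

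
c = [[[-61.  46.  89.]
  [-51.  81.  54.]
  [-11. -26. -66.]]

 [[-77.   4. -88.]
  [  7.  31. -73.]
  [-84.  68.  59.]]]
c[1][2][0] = -84.0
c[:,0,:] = [[-61.0, 46.0, 89.0], [-77.0, 4.0, -88.0]]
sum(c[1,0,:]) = -161.0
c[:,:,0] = [[-61.0, -51.0, -11.0], [-77.0, 7.0, -84.0]]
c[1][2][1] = 68.0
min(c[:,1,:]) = -73.0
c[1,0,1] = 4.0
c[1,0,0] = -77.0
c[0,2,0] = -11.0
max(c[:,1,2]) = 54.0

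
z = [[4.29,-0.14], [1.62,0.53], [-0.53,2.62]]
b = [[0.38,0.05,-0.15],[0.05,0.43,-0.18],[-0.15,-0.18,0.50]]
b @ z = [[1.79, -0.42],[1.01, -0.25],[-1.20, 1.24]]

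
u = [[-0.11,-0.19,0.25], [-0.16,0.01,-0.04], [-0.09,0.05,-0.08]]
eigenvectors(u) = [[(-0.7+0j), 0.09+0.13j, 0.09-0.13j],  [-0.65+0.00j, -0.80+0.00j, -0.80-0.00j],  [(-0.3+0j), (-0.58+0.07j), (-0.58-0.07j)]]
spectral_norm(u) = 0.34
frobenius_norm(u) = 0.39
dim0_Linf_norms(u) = [0.16, 0.19, 0.25]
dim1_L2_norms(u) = [0.33, 0.17, 0.13]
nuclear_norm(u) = 0.54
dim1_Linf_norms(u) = [0.25, 0.16, 0.09]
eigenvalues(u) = [(-0.18+0j), (-0+0.03j), (-0-0.03j)]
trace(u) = -0.18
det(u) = -0.00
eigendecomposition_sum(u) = [[(-0.11+0j), -0.17-0.00j, (0.22+0j)], [-0.11+0.00j, -0.16-0.00j, (0.2+0j)], [-0.05+0.00j, -0.07-0.00j, (0.09+0j)]] + [[0.00+0.01j, -0.01-0.01j, 0.02+0.02j], [(-0.03-0.01j), 0.09+0.00j, -0.12+0.02j], [(-0.02-0j), 0.06-0.01j, -0.09+0.02j]] + [[-0.01j, -0.01+0.01j, 0.02-0.02j], [(-0.03+0.01j), 0.09-0.00j, -0.12-0.02j], [(-0.02+0j), (0.06+0.01j), (-0.09-0.02j)]]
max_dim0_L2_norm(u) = 0.27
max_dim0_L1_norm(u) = 0.37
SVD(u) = [[-0.98, -0.09, 0.17], [-0.02, -0.82, -0.57], [0.19, -0.56, 0.8]] @ diag([0.3386496780872091, 0.20077581280460138, 0.002338487562797383]) @ [[0.28, 0.58, -0.77], [0.96, -0.10, 0.28], [-0.09, 0.81, 0.58]]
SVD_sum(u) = [[-0.09, -0.19, 0.25],[-0.0, -0.0, 0.01],[0.02, 0.04, -0.05]] + [[-0.02, 0.00, -0.00], [-0.16, 0.02, -0.05], [-0.11, 0.01, -0.03]] + [[-0.0, 0.00, 0.00],  [0.0, -0.0, -0.0],  [-0.00, 0.0, 0.0]]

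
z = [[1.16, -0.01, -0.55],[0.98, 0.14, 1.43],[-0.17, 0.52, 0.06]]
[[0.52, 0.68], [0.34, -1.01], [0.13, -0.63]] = z @[[0.41, 0.22], [0.39, -1.06], [-0.08, -0.75]]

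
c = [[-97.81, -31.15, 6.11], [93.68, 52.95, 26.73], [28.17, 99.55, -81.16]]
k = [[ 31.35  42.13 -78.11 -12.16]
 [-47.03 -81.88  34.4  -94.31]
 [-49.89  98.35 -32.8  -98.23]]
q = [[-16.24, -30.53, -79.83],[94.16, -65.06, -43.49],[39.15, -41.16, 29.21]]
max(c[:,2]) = 26.73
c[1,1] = 52.95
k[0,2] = -78.11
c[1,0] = 93.68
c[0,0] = -97.81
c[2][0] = 28.17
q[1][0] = 94.16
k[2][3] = -98.23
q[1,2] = -43.49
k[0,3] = -12.16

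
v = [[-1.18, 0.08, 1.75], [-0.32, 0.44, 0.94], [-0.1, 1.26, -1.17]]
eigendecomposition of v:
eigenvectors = [[0.44, 0.98, -0.89], [0.77, 0.12, -0.27], [0.46, 0.17, 0.36]]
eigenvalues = [0.83, -0.87, -1.87]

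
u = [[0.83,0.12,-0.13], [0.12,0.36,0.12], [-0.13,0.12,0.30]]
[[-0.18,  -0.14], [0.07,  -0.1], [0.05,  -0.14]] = u @ [[-0.27, -0.25], [0.31, -0.02], [-0.08, -0.56]]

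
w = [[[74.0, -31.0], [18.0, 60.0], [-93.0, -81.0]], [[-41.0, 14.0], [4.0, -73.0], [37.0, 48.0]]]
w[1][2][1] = 48.0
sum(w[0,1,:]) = 78.0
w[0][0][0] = 74.0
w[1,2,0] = 37.0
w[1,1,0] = 4.0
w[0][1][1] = 60.0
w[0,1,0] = 18.0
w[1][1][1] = -73.0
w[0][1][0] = 18.0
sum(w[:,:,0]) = -1.0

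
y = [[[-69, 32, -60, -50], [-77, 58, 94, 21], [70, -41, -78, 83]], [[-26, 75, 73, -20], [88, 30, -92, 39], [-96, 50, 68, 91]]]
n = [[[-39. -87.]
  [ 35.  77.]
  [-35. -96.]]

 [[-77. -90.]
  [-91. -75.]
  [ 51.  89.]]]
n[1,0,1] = -90.0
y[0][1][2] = 94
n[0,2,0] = -35.0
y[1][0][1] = 75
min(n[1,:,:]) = -91.0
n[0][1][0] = 35.0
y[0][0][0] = -69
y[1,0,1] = 75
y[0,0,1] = 32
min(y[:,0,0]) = -69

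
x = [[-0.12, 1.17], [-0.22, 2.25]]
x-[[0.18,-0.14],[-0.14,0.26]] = [[-0.3, 1.31], [-0.08, 1.99]]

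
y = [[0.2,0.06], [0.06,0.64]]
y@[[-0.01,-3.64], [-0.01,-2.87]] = [[-0.0,-0.9], [-0.01,-2.06]]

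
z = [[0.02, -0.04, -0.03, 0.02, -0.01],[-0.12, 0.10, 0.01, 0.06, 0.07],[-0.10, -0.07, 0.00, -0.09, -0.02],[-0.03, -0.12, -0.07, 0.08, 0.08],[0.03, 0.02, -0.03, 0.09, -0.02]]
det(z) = 0.000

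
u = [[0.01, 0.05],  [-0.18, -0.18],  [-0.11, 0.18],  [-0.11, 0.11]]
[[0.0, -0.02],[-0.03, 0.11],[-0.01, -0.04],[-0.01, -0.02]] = u @ [[0.13, -0.22], [0.05, -0.38]]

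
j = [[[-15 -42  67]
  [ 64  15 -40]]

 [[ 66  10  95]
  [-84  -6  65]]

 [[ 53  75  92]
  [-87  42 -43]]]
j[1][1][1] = -6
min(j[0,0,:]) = -42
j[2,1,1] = 42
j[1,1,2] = 65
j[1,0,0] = 66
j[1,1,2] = 65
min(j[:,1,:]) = -87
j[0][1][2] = -40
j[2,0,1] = 75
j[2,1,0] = -87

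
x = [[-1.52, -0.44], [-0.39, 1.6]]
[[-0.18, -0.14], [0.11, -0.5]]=x @ [[0.09, 0.17], [0.09, -0.27]]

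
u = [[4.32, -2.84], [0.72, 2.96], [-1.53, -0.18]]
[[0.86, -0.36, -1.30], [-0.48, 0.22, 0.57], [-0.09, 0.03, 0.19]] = u @ [[0.08, -0.03, -0.15], [-0.18, 0.08, 0.23]]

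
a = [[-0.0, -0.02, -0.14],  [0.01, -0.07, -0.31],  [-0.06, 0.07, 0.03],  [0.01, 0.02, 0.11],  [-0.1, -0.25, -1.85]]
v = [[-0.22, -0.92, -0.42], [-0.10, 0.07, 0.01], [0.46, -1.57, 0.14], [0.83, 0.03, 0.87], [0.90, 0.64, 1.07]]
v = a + [[-0.22, -0.90, -0.28], [-0.11, 0.14, 0.32], [0.52, -1.64, 0.11], [0.82, 0.01, 0.76], [1.0, 0.89, 2.92]]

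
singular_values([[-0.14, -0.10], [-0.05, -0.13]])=[0.21, 0.06]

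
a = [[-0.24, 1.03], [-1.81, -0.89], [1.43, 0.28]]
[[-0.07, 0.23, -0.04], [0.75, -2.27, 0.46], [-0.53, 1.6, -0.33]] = a@[[-0.34, 1.03, -0.21], [-0.15, 0.46, -0.09]]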